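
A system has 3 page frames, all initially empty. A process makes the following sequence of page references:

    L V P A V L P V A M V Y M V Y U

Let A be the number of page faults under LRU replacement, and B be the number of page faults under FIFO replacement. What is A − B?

1

Under LRU: F F F F . F F . F F . F . . . F → 10 faults.
Under FIFO: F F F F . F . F . F . F . . . F → 9 faults.
A − B = 10 − 9 = 1.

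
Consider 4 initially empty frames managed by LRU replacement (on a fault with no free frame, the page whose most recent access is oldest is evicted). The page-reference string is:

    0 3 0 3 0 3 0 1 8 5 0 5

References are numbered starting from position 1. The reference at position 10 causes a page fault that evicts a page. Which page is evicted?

3

pos 1: 0 -> miss, frames {0}
pos 2: 3 -> miss, frames {0,3}
pos 3: 0 -> hit
pos 4: 3 -> hit
pos 5: 0 -> hit
pos 6: 3 -> hit
pos 7: 0 -> hit
pos 8: 1 -> miss, frames {3,0,1}
pos 9: 8 -> miss, frames {3,0,1,8}
pos 10: 5 -> miss, evict 3, frames {0,1,8,5}
At position 10, page 3 is evicted.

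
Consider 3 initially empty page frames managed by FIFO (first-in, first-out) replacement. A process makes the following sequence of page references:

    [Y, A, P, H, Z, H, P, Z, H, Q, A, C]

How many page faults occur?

Y -> miss, frames [Y]
A -> miss, frames [Y, A]
P -> miss, frames [Y, A, P]
H -> miss, evict Y, frames [A, P, H]
Z -> miss, evict A, frames [P, H, Z]
H -> hit
P -> hit
Z -> hit
H -> hit
Q -> miss, evict P, frames [H, Z, Q]
A -> miss, evict H, frames [Z, Q, A]
C -> miss, evict Z, frames [Q, A, C]
Page faults: 8.

8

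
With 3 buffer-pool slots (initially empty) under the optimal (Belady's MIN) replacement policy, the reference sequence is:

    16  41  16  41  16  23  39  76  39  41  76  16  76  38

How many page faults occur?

16 -> fault, frames {16}
41 -> fault, frames {16,41}
16 -> hit
41 -> hit
16 -> hit
23 -> fault, frames {16,41,23}
39 -> fault, evict 23, frames {16,41,39}
76 -> fault, evict 16, frames {41,39,76}
39 -> hit
41 -> hit
76 -> hit
16 -> fault, evict 39, frames {41,76,16}
76 -> hit
38 -> fault, evict 16, frames {41,76,38}
Page faults: 7.

7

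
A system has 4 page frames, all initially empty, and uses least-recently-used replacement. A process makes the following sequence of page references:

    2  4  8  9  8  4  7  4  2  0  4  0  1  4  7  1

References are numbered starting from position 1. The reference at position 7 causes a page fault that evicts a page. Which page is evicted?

pos 1: 2 → miss, frames {2}
pos 2: 4 → miss, frames {2,4}
pos 3: 8 → miss, frames {2,4,8}
pos 4: 9 → miss, frames {2,4,8,9}
pos 5: 8 → hit
pos 6: 4 → hit
pos 7: 7 → miss, evict 2, frames {9,8,4,7}
At position 7, page 2 is evicted.

2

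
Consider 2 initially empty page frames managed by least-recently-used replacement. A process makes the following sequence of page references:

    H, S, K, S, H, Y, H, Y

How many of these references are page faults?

5

H -> miss, frames {H}
S -> miss, frames {H,S}
K -> miss, evict H, frames {S,K}
S -> hit
H -> miss, evict K, frames {S,H}
Y -> miss, evict S, frames {H,Y}
H -> hit
Y -> hit
Page faults: 5.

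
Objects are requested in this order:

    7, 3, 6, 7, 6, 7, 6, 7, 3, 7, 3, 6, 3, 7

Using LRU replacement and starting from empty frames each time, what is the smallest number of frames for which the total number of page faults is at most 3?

3

f=1: 14 faults
f=2: 7 faults
f=3: 3 faults
Smallest f with faults ≤ 3 is 3.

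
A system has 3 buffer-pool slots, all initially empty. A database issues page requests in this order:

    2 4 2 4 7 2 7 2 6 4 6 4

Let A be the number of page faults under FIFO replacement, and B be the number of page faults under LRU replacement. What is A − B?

-1

Under FIFO: F F . . F . . . F . . . → 4 faults.
Under LRU: F F . . F . . . F F . . → 5 faults.
A − B = 4 − 5 = -1.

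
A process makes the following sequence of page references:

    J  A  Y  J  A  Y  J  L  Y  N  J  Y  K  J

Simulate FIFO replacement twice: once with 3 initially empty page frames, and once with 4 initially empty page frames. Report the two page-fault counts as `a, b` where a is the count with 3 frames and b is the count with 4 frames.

8, 7

3 frames: F F F . . . . F . F F F F . → 8 faults.
4 frames: F F F . . . . F . F F . F . → 7 faults.
7 < 8: adding a frame reduced faults, as is typical.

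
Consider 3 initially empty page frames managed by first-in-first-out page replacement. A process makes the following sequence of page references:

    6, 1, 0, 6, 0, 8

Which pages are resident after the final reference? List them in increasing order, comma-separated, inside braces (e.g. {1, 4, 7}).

6 -> fault, frames [6]
1 -> fault, frames [6, 1]
0 -> fault, frames [6, 1, 0]
6 -> hit
0 -> hit
8 -> fault, evict 6, frames [1, 0, 8]

{0, 1, 8}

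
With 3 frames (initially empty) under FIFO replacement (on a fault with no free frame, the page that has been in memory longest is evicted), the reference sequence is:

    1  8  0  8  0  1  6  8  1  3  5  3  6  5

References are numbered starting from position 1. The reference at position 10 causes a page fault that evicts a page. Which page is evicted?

0

pos 1: 1 -> fault, frames (1)
pos 2: 8 -> fault, frames (1 8)
pos 3: 0 -> fault, frames (1 8 0)
pos 4: 8 -> hit
pos 5: 0 -> hit
pos 6: 1 -> hit
pos 7: 6 -> fault, evict 1, frames (8 0 6)
pos 8: 8 -> hit
pos 9: 1 -> fault, evict 8, frames (0 6 1)
pos 10: 3 -> fault, evict 0, frames (6 1 3)
At position 10, page 0 is evicted.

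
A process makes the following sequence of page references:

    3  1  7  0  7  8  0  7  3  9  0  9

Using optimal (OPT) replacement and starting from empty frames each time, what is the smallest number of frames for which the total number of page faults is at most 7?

f=1: 12 faults
f=2: 8 faults
f=3: 7 faults
f=4: 6 faults
f=5: 6 faults
f=6: 6 faults
Smallest f with faults ≤ 7 is 3.

3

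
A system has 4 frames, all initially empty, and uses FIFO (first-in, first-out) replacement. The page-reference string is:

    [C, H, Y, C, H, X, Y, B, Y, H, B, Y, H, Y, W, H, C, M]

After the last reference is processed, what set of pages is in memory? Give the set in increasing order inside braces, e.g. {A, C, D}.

C: fault, frames {C}
H: fault, frames {C,H}
Y: fault, frames {C,H,Y}
C: hit
H: hit
X: fault, frames {C,H,Y,X}
Y: hit
B: fault, evict C, frames {H,Y,X,B}
Y: hit
H: hit
B: hit
Y: hit
H: hit
Y: hit
W: fault, evict H, frames {Y,X,B,W}
H: fault, evict Y, frames {X,B,W,H}
C: fault, evict X, frames {B,W,H,C}
M: fault, evict B, frames {W,H,C,M}

{C, H, M, W}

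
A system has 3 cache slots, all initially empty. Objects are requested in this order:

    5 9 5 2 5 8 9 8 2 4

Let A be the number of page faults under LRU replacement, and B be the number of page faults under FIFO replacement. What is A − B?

2

Under LRU: F F . F . F F . F F → 7 faults.
Under FIFO: F F . F . F . . . F → 5 faults.
A − B = 7 − 5 = 2.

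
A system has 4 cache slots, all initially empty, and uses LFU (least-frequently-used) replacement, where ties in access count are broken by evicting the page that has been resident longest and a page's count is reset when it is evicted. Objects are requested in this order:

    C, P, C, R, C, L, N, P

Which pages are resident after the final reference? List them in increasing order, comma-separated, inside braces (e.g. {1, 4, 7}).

C -> fault, frames {C}
P -> fault, frames {C,P}
C -> hit
R -> fault, frames {C,P,R}
C -> hit
L -> fault, frames {C,P,R,L}
N -> fault, evict P, frames {C,R,L,N}
P -> fault, evict R, frames {C,L,N,P}

{C, L, N, P}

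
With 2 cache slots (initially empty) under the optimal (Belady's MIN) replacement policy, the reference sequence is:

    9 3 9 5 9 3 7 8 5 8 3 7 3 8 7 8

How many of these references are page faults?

9

9 -> fault, frames {9}
3 -> fault, frames {9,3}
9 -> hit
5 -> fault, evict 3, frames {9,5}
9 -> hit
3 -> fault, evict 9, frames {5,3}
7 -> fault, evict 3, frames {5,7}
8 -> fault, evict 7, frames {5,8}
5 -> hit
8 -> hit
3 -> fault, evict 5, frames {8,3}
7 -> fault, evict 8, frames {3,7}
3 -> hit
8 -> fault, evict 3, frames {7,8}
7 -> hit
8 -> hit
Page faults: 9.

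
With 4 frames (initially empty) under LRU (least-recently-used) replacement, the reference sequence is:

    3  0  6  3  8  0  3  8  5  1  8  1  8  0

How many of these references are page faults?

7

3 → miss, frames (3)
0 → miss, frames (3 0)
6 → miss, frames (3 0 6)
3 → hit
8 → miss, frames (0 6 3 8)
0 → hit
3 → hit
8 → hit
5 → miss, evict 6, frames (0 3 8 5)
1 → miss, evict 0, frames (3 8 5 1)
8 → hit
1 → hit
8 → hit
0 → miss, evict 3, frames (5 1 8 0)
Page faults: 7.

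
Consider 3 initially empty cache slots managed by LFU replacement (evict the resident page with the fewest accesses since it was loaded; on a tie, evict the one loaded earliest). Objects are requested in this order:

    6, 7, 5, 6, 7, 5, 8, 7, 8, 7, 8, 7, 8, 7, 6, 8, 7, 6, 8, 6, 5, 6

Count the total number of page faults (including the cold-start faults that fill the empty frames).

6 -> fault, frames {6}
7 -> fault, frames {6,7}
5 -> fault, frames {6,7,5}
6 -> hit
7 -> hit
5 -> hit
8 -> fault, evict 6, frames {7,5,8}
7 -> hit
8 -> hit
7 -> hit
8 -> hit
7 -> hit
8 -> hit
7 -> hit
6 -> fault, evict 5, frames {7,8,6}
8 -> hit
7 -> hit
6 -> hit
8 -> hit
6 -> hit
5 -> fault, evict 6, frames {7,8,5}
6 -> fault, evict 5, frames {7,8,6}
Page faults: 7.

7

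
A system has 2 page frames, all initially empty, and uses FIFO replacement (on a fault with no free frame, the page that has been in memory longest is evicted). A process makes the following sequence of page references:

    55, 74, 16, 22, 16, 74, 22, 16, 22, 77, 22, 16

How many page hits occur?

3

55 → miss, frames (55)
74 → miss, frames (55 74)
16 → miss, evict 55, frames (74 16)
22 → miss, evict 74, frames (16 22)
16 → hit
74 → miss, evict 16, frames (22 74)
22 → hit
16 → miss, evict 22, frames (74 16)
22 → miss, evict 74, frames (16 22)
77 → miss, evict 16, frames (22 77)
22 → hit
16 → miss, evict 22, frames (77 16)
Hits: 3.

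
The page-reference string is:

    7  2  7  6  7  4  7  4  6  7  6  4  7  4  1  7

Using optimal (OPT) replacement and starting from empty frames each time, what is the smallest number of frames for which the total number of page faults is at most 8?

f=1: 16 faults
f=2: 7 faults
f=3: 5 faults
f=4: 5 faults
f=5: 5 faults
Smallest f with faults ≤ 8 is 2.

2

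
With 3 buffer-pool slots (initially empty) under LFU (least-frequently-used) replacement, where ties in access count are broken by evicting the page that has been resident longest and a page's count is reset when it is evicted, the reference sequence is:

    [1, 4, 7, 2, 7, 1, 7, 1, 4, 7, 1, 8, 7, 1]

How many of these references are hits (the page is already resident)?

7

1 → fault, frames [1]
4 → fault, frames [1, 4]
7 → fault, frames [1, 4, 7]
2 → fault, evict 1, frames [4, 7, 2]
7 → hit
1 → fault, evict 4, frames [7, 2, 1]
7 → hit
1 → hit
4 → fault, evict 2, frames [7, 1, 4]
7 → hit
1 → hit
8 → fault, evict 4, frames [7, 1, 8]
7 → hit
1 → hit
Hits: 7.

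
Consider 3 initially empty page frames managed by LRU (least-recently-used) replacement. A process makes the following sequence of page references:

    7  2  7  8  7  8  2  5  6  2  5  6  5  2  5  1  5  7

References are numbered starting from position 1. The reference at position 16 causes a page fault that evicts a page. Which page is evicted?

pos 1: 7 → miss, frames (7)
pos 2: 2 → miss, frames (7 2)
pos 3: 7 → hit
pos 4: 8 → miss, frames (2 7 8)
pos 5: 7 → hit
pos 6: 8 → hit
pos 7: 2 → hit
pos 8: 5 → miss, evict 7, frames (8 2 5)
pos 9: 6 → miss, evict 8, frames (2 5 6)
pos 10: 2 → hit
pos 11: 5 → hit
pos 12: 6 → hit
pos 13: 5 → hit
pos 14: 2 → hit
pos 15: 5 → hit
pos 16: 1 → miss, evict 6, frames (2 5 1)
At position 16, page 6 is evicted.

6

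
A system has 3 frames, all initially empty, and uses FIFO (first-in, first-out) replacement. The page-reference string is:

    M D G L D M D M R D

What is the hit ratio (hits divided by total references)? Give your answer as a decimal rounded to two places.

0.30

M → miss, frames {M}
D → miss, frames {M,D}
G → miss, frames {M,D,G}
L → miss, evict M, frames {D,G,L}
D → hit
M → miss, evict D, frames {G,L,M}
D → miss, evict G, frames {L,M,D}
M → hit
R → miss, evict L, frames {M,D,R}
D → hit
Hits: 3 of 10 references → 3/10 = 0.3000.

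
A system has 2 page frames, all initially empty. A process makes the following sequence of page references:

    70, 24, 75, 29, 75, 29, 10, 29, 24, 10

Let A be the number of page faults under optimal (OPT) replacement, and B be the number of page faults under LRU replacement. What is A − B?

Under OPT: F F F F . . F . F . → 6 faults.
Under LRU: F F F F . . F . F F → 7 faults.
A − B = 6 − 7 = -1.

-1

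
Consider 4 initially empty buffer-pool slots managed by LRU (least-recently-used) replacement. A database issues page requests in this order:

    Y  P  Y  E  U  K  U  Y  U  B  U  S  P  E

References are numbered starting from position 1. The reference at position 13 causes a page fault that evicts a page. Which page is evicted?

pos 1: Y -> miss, frames {Y}
pos 2: P -> miss, frames {Y,P}
pos 3: Y -> hit
pos 4: E -> miss, frames {P,Y,E}
pos 5: U -> miss, frames {P,Y,E,U}
pos 6: K -> miss, evict P, frames {Y,E,U,K}
pos 7: U -> hit
pos 8: Y -> hit
pos 9: U -> hit
pos 10: B -> miss, evict E, frames {K,Y,U,B}
pos 11: U -> hit
pos 12: S -> miss, evict K, frames {Y,B,U,S}
pos 13: P -> miss, evict Y, frames {B,U,S,P}
At position 13, page Y is evicted.

Y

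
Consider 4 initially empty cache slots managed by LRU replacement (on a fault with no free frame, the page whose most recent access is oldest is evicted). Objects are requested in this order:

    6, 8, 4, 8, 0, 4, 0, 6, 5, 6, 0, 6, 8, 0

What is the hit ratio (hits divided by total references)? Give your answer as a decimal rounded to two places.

0.57

6: fault, frames [6]
8: fault, frames [6, 8]
4: fault, frames [6, 8, 4]
8: hit
0: fault, frames [6, 4, 8, 0]
4: hit
0: hit
6: hit
5: fault, evict 8, frames [4, 0, 6, 5]
6: hit
0: hit
6: hit
8: fault, evict 4, frames [5, 0, 6, 8]
0: hit
Hits: 8 of 14 references → 8/14 = 0.5714.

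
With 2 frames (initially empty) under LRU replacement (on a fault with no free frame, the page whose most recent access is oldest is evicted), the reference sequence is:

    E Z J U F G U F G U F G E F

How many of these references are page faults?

E → fault, frames (E)
Z → fault, frames (E Z)
J → fault, evict E, frames (Z J)
U → fault, evict Z, frames (J U)
F → fault, evict J, frames (U F)
G → fault, evict U, frames (F G)
U → fault, evict F, frames (G U)
F → fault, evict G, frames (U F)
G → fault, evict U, frames (F G)
U → fault, evict F, frames (G U)
F → fault, evict G, frames (U F)
G → fault, evict U, frames (F G)
E → fault, evict F, frames (G E)
F → fault, evict G, frames (E F)
Page faults: 14.

14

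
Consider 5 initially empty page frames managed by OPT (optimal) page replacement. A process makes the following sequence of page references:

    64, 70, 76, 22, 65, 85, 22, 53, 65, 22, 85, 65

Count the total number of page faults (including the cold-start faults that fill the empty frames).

7

64 → fault, frames [64]
70 → fault, frames [64, 70]
76 → fault, frames [64, 70, 76]
22 → fault, frames [64, 70, 76, 22]
65 → fault, frames [64, 70, 76, 22, 65]
85 → fault, evict 76, frames [64, 70, 22, 65, 85]
22 → hit
53 → fault, evict 70, frames [64, 22, 65, 85, 53]
65 → hit
22 → hit
85 → hit
65 → hit
Page faults: 7.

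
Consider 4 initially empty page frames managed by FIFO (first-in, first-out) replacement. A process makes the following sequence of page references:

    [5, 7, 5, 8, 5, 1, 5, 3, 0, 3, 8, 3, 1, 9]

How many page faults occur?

5 -> fault, frames [5]
7 -> fault, frames [5, 7]
5 -> hit
8 -> fault, frames [5, 7, 8]
5 -> hit
1 -> fault, frames [5, 7, 8, 1]
5 -> hit
3 -> fault, evict 5, frames [7, 8, 1, 3]
0 -> fault, evict 7, frames [8, 1, 3, 0]
3 -> hit
8 -> hit
3 -> hit
1 -> hit
9 -> fault, evict 8, frames [1, 3, 0, 9]
Page faults: 7.

7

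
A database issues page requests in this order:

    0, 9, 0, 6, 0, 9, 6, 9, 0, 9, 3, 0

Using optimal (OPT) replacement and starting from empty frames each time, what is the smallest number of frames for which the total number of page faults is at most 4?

f=1: 12 faults
f=2: 6 faults
f=3: 4 faults
f=4: 4 faults
Smallest f with faults ≤ 4 is 3.

3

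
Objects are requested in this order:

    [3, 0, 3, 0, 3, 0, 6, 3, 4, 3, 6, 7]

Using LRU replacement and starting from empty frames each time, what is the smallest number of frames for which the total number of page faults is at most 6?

3

f=1: 12 faults
f=2: 7 faults
f=3: 5 faults
f=4: 5 faults
f=5: 5 faults
Smallest f with faults ≤ 6 is 3.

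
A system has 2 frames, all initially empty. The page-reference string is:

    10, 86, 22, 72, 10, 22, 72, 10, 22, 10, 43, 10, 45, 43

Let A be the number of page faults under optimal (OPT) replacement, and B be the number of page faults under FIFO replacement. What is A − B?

-5

Under OPT: F F F F . F . F . . F . F . → 8 faults.
Under FIFO: F F F F F F F F F . F F F F → 13 faults.
A − B = 8 − 13 = -5.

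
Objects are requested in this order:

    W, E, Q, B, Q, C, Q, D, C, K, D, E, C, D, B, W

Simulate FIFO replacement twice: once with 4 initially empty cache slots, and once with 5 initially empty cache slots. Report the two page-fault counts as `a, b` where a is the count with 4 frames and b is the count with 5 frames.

4 frames: F F F F . F . F . F . F . . F F → 10 faults.
5 frames: F F F F . F . F . F . F . . . F → 9 faults.
9 < 10: adding a frame reduced faults, as is typical.

10, 9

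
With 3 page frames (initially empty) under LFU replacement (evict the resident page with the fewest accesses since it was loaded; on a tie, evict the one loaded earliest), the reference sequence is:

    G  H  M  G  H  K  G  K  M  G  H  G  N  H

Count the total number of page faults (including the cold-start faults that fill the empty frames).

G → fault, frames {G}
H → fault, frames {G,H}
M → fault, frames {G,H,M}
G → hit
H → hit
K → fault, evict M, frames {G,H,K}
G → hit
K → hit
M → fault, evict H, frames {G,K,M}
G → hit
H → fault, evict M, frames {G,K,H}
G → hit
N → fault, evict H, frames {G,K,N}
H → fault, evict N, frames {G,K,H}
Page faults: 8.

8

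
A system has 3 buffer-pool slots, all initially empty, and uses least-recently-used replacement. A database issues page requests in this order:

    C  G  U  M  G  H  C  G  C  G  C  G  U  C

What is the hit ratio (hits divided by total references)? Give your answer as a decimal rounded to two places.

C → miss, frames [C]
G → miss, frames [C, G]
U → miss, frames [C, G, U]
M → miss, evict C, frames [G, U, M]
G → hit
H → miss, evict U, frames [M, G, H]
C → miss, evict M, frames [G, H, C]
G → hit
C → hit
G → hit
C → hit
G → hit
U → miss, evict H, frames [C, G, U]
C → hit
Hits: 7 of 14 references → 7/14 = 0.5000.

0.50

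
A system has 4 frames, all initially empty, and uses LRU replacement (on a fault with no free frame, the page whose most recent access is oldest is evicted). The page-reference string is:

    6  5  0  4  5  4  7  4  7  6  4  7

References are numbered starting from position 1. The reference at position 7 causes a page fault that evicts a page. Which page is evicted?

pos 1: 6 → miss, frames {6}
pos 2: 5 → miss, frames {6,5}
pos 3: 0 → miss, frames {6,5,0}
pos 4: 4 → miss, frames {6,5,0,4}
pos 5: 5 → hit
pos 6: 4 → hit
pos 7: 7 → miss, evict 6, frames {0,5,4,7}
At position 7, page 6 is evicted.

6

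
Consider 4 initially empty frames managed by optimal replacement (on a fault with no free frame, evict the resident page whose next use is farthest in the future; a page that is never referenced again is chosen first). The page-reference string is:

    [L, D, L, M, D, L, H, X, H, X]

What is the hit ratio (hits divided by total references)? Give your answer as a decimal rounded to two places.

0.50

L: miss, frames (L)
D: miss, frames (L D)
L: hit
M: miss, frames (L D M)
D: hit
L: hit
H: miss, frames (L D M H)
X: miss, evict M, frames (L D H X)
H: hit
X: hit
Hits: 5 of 10 references → 5/10 = 0.5000.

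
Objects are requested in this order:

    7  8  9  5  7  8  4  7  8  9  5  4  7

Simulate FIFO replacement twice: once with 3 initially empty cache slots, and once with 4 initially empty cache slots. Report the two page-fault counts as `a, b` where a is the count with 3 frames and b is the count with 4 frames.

3 frames: F F F F F F F . . F F . F → 10 faults.
4 frames: F F F F . . F F F F F F F → 11 faults.
11 > 10: adding a frame increased faults — Belady's anomaly.

10, 11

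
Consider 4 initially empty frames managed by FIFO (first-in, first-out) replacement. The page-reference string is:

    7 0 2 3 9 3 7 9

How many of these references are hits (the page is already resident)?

2

7 → miss, frames (7)
0 → miss, frames (7 0)
2 → miss, frames (7 0 2)
3 → miss, frames (7 0 2 3)
9 → miss, evict 7, frames (0 2 3 9)
3 → hit
7 → miss, evict 0, frames (2 3 9 7)
9 → hit
Hits: 2.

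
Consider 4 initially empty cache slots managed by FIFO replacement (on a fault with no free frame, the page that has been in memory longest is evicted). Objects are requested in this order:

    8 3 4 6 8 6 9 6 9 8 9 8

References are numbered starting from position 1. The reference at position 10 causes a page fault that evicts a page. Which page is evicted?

3

pos 1: 8 -> miss, frames (8)
pos 2: 3 -> miss, frames (8 3)
pos 3: 4 -> miss, frames (8 3 4)
pos 4: 6 -> miss, frames (8 3 4 6)
pos 5: 8 -> hit
pos 6: 6 -> hit
pos 7: 9 -> miss, evict 8, frames (3 4 6 9)
pos 8: 6 -> hit
pos 9: 9 -> hit
pos 10: 8 -> miss, evict 3, frames (4 6 9 8)
At position 10, page 3 is evicted.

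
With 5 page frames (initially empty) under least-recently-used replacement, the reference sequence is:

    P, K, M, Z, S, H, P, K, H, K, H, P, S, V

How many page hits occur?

P → miss, frames {P}
K → miss, frames {P,K}
M → miss, frames {P,K,M}
Z → miss, frames {P,K,M,Z}
S → miss, frames {P,K,M,Z,S}
H → miss, evict P, frames {K,M,Z,S,H}
P → miss, evict K, frames {M,Z,S,H,P}
K → miss, evict M, frames {Z,S,H,P,K}
H → hit
K → hit
H → hit
P → hit
S → hit
V → miss, evict Z, frames {K,H,P,S,V}
Hits: 5.

5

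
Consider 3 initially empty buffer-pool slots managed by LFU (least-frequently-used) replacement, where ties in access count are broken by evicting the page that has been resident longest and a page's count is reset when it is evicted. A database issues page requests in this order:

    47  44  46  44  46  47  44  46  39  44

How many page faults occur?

4

47: fault, frames [47]
44: fault, frames [47, 44]
46: fault, frames [47, 44, 46]
44: hit
46: hit
47: hit
44: hit
46: hit
39: fault, evict 47, frames [44, 46, 39]
44: hit
Page faults: 4.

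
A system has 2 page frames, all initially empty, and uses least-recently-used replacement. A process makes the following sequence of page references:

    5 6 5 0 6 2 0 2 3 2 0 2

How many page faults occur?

8

5: fault, frames [5]
6: fault, frames [5, 6]
5: hit
0: fault, evict 6, frames [5, 0]
6: fault, evict 5, frames [0, 6]
2: fault, evict 0, frames [6, 2]
0: fault, evict 6, frames [2, 0]
2: hit
3: fault, evict 0, frames [2, 3]
2: hit
0: fault, evict 3, frames [2, 0]
2: hit
Page faults: 8.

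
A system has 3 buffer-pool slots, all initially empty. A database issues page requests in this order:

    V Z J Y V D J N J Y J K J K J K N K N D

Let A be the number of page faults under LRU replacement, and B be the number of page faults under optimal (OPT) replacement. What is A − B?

Under LRU: F F F F F F F F . F . F . . . . F . . F → 12 faults.
Under OPT: F F F F . F . F . . . F . . . . . . . F → 8 faults.
A − B = 12 − 8 = 4.

4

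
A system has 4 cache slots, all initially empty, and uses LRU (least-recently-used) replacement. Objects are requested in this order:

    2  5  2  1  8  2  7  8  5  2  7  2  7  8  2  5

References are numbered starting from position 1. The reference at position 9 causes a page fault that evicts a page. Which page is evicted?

1

pos 1: 2 → fault, frames [2]
pos 2: 5 → fault, frames [2, 5]
pos 3: 2 → hit
pos 4: 1 → fault, frames [5, 2, 1]
pos 5: 8 → fault, frames [5, 2, 1, 8]
pos 6: 2 → hit
pos 7: 7 → fault, evict 5, frames [1, 8, 2, 7]
pos 8: 8 → hit
pos 9: 5 → fault, evict 1, frames [2, 7, 8, 5]
At position 9, page 1 is evicted.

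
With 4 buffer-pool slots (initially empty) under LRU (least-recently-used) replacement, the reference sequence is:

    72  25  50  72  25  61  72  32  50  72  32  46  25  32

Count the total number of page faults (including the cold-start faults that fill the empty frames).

72 -> fault, frames {72}
25 -> fault, frames {72,25}
50 -> fault, frames {72,25,50}
72 -> hit
25 -> hit
61 -> fault, frames {50,72,25,61}
72 -> hit
32 -> fault, evict 50, frames {25,61,72,32}
50 -> fault, evict 25, frames {61,72,32,50}
72 -> hit
32 -> hit
46 -> fault, evict 61, frames {50,72,32,46}
25 -> fault, evict 50, frames {72,32,46,25}
32 -> hit
Page faults: 8.

8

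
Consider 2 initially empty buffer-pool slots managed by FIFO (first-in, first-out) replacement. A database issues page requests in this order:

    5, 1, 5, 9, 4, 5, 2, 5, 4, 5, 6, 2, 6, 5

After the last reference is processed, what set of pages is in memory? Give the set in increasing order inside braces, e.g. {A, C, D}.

5: miss, frames {5}
1: miss, frames {5,1}
5: hit
9: miss, evict 5, frames {1,9}
4: miss, evict 1, frames {9,4}
5: miss, evict 9, frames {4,5}
2: miss, evict 4, frames {5,2}
5: hit
4: miss, evict 5, frames {2,4}
5: miss, evict 2, frames {4,5}
6: miss, evict 4, frames {5,6}
2: miss, evict 5, frames {6,2}
6: hit
5: miss, evict 6, frames {2,5}

{2, 5}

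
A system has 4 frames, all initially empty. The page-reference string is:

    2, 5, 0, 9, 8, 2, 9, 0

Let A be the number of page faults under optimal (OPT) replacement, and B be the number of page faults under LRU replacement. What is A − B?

-1

Under OPT: F F F F F . . . → 5 faults.
Under LRU: F F F F F F . . → 6 faults.
A − B = 5 − 6 = -1.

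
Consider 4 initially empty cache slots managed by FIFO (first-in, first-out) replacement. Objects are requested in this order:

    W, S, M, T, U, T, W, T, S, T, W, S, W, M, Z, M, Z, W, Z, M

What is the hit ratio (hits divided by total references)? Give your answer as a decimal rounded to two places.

W: miss, frames [W]
S: miss, frames [W, S]
M: miss, frames [W, S, M]
T: miss, frames [W, S, M, T]
U: miss, evict W, frames [S, M, T, U]
T: hit
W: miss, evict S, frames [M, T, U, W]
T: hit
S: miss, evict M, frames [T, U, W, S]
T: hit
W: hit
S: hit
W: hit
M: miss, evict T, frames [U, W, S, M]
Z: miss, evict U, frames [W, S, M, Z]
M: hit
Z: hit
W: hit
Z: hit
M: hit
Hits: 11 of 20 references → 11/20 = 0.5500.

0.55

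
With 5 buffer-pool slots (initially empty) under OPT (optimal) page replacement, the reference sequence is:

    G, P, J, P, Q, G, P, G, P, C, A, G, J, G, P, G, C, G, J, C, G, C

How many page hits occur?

G → miss, frames [G]
P → miss, frames [G, P]
J → miss, frames [G, P, J]
P → hit
Q → miss, frames [G, P, J, Q]
G → hit
P → hit
G → hit
P → hit
C → miss, frames [G, P, J, Q, C]
A → miss, evict Q, frames [G, P, J, C, A]
G → hit
J → hit
G → hit
P → hit
G → hit
C → hit
G → hit
J → hit
C → hit
G → hit
C → hit
Hits: 16.

16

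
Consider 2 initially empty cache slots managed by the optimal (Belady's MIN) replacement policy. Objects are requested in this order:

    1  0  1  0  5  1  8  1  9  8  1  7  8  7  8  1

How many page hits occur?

1: fault, frames (1)
0: fault, frames (1 0)
1: hit
0: hit
5: fault, evict 0, frames (1 5)
1: hit
8: fault, evict 5, frames (1 8)
1: hit
9: fault, evict 1, frames (8 9)
8: hit
1: fault, evict 9, frames (8 1)
7: fault, evict 1, frames (8 7)
8: hit
7: hit
8: hit
1: fault, evict 7, frames (8 1)
Hits: 8.

8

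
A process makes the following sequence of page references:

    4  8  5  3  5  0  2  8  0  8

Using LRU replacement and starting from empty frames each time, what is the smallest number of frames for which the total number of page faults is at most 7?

f=1: 10 faults
f=2: 8 faults
f=3: 7 faults
f=4: 7 faults
f=5: 6 faults
f=6: 6 faults
Smallest f with faults ≤ 7 is 3.

3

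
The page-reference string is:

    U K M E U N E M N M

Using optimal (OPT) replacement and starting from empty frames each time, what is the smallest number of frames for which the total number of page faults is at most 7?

f=1: 10 faults
f=2: 6 faults
f=3: 5 faults
f=4: 5 faults
f=5: 5 faults
Smallest f with faults ≤ 7 is 2.

2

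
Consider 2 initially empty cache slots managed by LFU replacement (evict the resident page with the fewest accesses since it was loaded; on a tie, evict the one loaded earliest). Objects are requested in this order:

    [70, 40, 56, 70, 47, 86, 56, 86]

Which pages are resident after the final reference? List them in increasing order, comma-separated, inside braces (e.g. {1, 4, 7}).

{56, 86}

70: miss, frames (70)
40: miss, frames (70 40)
56: miss, evict 70, frames (40 56)
70: miss, evict 40, frames (56 70)
47: miss, evict 56, frames (70 47)
86: miss, evict 70, frames (47 86)
56: miss, evict 47, frames (86 56)
86: hit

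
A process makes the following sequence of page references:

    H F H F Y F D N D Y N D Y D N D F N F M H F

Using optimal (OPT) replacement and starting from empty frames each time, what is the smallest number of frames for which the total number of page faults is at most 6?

5

f=1: 22 faults
f=2: 11 faults
f=3: 8 faults
f=4: 7 faults
f=5: 6 faults
f=6: 6 faults
Smallest f with faults ≤ 6 is 5.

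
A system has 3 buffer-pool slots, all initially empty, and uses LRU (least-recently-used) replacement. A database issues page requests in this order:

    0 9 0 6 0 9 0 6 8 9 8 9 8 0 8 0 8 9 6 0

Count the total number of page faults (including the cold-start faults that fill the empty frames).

8

0 -> miss, frames {0}
9 -> miss, frames {0,9}
0 -> hit
6 -> miss, frames {9,0,6}
0 -> hit
9 -> hit
0 -> hit
6 -> hit
8 -> miss, evict 9, frames {0,6,8}
9 -> miss, evict 0, frames {6,8,9}
8 -> hit
9 -> hit
8 -> hit
0 -> miss, evict 6, frames {9,8,0}
8 -> hit
0 -> hit
8 -> hit
9 -> hit
6 -> miss, evict 0, frames {8,9,6}
0 -> miss, evict 8, frames {9,6,0}
Page faults: 8.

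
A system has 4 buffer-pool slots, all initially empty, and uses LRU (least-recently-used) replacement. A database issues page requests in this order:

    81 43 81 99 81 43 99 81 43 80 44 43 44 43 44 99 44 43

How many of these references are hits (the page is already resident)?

12

81 → fault, frames {81}
43 → fault, frames {81,43}
81 → hit
99 → fault, frames {43,81,99}
81 → hit
43 → hit
99 → hit
81 → hit
43 → hit
80 → fault, frames {99,81,43,80}
44 → fault, evict 99, frames {81,43,80,44}
43 → hit
44 → hit
43 → hit
44 → hit
99 → fault, evict 81, frames {80,43,44,99}
44 → hit
43 → hit
Hits: 12.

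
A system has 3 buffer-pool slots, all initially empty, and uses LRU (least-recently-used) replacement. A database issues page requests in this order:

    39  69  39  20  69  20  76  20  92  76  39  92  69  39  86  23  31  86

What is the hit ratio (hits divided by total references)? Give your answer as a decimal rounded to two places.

0.44

39 → miss, frames [39]
69 → miss, frames [39, 69]
39 → hit
20 → miss, frames [69, 39, 20]
69 → hit
20 → hit
76 → miss, evict 39, frames [69, 20, 76]
20 → hit
92 → miss, evict 69, frames [76, 20, 92]
76 → hit
39 → miss, evict 20, frames [92, 76, 39]
92 → hit
69 → miss, evict 76, frames [39, 92, 69]
39 → hit
86 → miss, evict 92, frames [69, 39, 86]
23 → miss, evict 69, frames [39, 86, 23]
31 → miss, evict 39, frames [86, 23, 31]
86 → hit
Hits: 8 of 18 references → 8/18 = 0.4444.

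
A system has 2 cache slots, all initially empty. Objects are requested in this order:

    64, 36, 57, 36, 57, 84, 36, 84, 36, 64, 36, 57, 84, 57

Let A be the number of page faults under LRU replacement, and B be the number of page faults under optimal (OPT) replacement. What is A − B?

Under LRU: F F F . . F F . . F . F F . → 8 faults.
Under OPT: F F F . . F . . . F . F F . → 7 faults.
A − B = 8 − 7 = 1.

1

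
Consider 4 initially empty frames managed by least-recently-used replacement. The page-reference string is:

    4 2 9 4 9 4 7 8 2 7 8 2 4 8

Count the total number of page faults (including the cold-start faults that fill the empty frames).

4: fault, frames {4}
2: fault, frames {4,2}
9: fault, frames {4,2,9}
4: hit
9: hit
4: hit
7: fault, frames {2,9,4,7}
8: fault, evict 2, frames {9,4,7,8}
2: fault, evict 9, frames {4,7,8,2}
7: hit
8: hit
2: hit
4: hit
8: hit
Page faults: 6.

6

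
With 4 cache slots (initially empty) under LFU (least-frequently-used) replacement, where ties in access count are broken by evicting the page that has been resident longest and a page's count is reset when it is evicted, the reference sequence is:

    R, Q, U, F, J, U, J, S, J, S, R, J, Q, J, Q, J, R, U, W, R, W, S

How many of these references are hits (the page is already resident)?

R → miss, frames [R]
Q → miss, frames [R, Q]
U → miss, frames [R, Q, U]
F → miss, frames [R, Q, U, F]
J → miss, evict R, frames [Q, U, F, J]
U → hit
J → hit
S → miss, evict Q, frames [U, F, J, S]
J → hit
S → hit
R → miss, evict F, frames [U, J, S, R]
J → hit
Q → miss, evict R, frames [U, J, S, Q]
J → hit
Q → hit
J → hit
R → miss, evict U, frames [J, S, Q, R]
U → miss, evict R, frames [J, S, Q, U]
W → miss, evict U, frames [J, S, Q, W]
R → miss, evict W, frames [J, S, Q, R]
W → miss, evict R, frames [J, S, Q, W]
S → hit
Hits: 9.

9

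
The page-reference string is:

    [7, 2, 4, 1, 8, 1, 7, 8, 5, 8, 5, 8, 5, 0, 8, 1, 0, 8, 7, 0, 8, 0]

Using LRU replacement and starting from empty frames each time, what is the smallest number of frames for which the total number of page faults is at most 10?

f=1: 22 faults
f=2: 16 faults
f=3: 10 faults
f=4: 10 faults
f=5: 7 faults
f=6: 7 faults
f=7: 7 faults
Smallest f with faults ≤ 10 is 3.

3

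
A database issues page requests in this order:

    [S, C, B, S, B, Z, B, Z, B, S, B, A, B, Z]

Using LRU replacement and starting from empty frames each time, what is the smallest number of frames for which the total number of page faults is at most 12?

2

f=1: 14 faults
f=2: 8 faults
f=3: 6 faults
f=4: 5 faults
f=5: 5 faults
Smallest f with faults ≤ 12 is 2.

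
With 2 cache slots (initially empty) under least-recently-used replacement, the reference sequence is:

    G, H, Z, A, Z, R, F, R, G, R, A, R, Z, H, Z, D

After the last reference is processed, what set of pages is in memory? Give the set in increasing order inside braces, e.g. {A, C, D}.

G -> fault, frames (G)
H -> fault, frames (G H)
Z -> fault, evict G, frames (H Z)
A -> fault, evict H, frames (Z A)
Z -> hit
R -> fault, evict A, frames (Z R)
F -> fault, evict Z, frames (R F)
R -> hit
G -> fault, evict F, frames (R G)
R -> hit
A -> fault, evict G, frames (R A)
R -> hit
Z -> fault, evict A, frames (R Z)
H -> fault, evict R, frames (Z H)
Z -> hit
D -> fault, evict H, frames (Z D)

{D, Z}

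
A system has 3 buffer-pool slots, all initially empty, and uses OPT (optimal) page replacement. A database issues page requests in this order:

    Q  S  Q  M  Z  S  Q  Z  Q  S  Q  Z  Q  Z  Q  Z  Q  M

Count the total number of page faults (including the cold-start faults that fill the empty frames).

Q: fault, frames {Q}
S: fault, frames {Q,S}
Q: hit
M: fault, frames {Q,S,M}
Z: fault, evict M, frames {Q,S,Z}
S: hit
Q: hit
Z: hit
Q: hit
S: hit
Q: hit
Z: hit
Q: hit
Z: hit
Q: hit
Z: hit
Q: hit
M: fault, evict Z, frames {Q,S,M}
Page faults: 5.

5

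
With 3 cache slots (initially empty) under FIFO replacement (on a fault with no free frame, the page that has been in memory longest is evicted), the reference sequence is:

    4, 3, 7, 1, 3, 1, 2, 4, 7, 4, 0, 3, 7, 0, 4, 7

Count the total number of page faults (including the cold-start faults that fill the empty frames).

11

4: fault, frames [4]
3: fault, frames [4, 3]
7: fault, frames [4, 3, 7]
1: fault, evict 4, frames [3, 7, 1]
3: hit
1: hit
2: fault, evict 3, frames [7, 1, 2]
4: fault, evict 7, frames [1, 2, 4]
7: fault, evict 1, frames [2, 4, 7]
4: hit
0: fault, evict 2, frames [4, 7, 0]
3: fault, evict 4, frames [7, 0, 3]
7: hit
0: hit
4: fault, evict 7, frames [0, 3, 4]
7: fault, evict 0, frames [3, 4, 7]
Page faults: 11.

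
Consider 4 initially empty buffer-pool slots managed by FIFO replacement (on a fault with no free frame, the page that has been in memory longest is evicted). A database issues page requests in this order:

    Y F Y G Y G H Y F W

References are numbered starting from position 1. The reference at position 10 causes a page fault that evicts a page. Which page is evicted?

pos 1: Y -> fault, frames [Y]
pos 2: F -> fault, frames [Y, F]
pos 3: Y -> hit
pos 4: G -> fault, frames [Y, F, G]
pos 5: Y -> hit
pos 6: G -> hit
pos 7: H -> fault, frames [Y, F, G, H]
pos 8: Y -> hit
pos 9: F -> hit
pos 10: W -> fault, evict Y, frames [F, G, H, W]
At position 10, page Y is evicted.

Y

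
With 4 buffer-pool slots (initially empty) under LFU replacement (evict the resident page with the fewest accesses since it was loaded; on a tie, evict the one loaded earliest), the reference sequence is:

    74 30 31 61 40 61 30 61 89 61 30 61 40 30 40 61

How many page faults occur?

74 -> fault, frames {74}
30 -> fault, frames {74,30}
31 -> fault, frames {74,30,31}
61 -> fault, frames {74,30,31,61}
40 -> fault, evict 74, frames {30,31,61,40}
61 -> hit
30 -> hit
61 -> hit
89 -> fault, evict 31, frames {30,61,40,89}
61 -> hit
30 -> hit
61 -> hit
40 -> hit
30 -> hit
40 -> hit
61 -> hit
Page faults: 6.

6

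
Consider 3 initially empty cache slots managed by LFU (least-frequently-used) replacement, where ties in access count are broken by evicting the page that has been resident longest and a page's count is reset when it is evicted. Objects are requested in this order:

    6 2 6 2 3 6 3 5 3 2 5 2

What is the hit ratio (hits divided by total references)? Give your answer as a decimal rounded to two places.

0.42

6 -> miss, frames [6]
2 -> miss, frames [6, 2]
6 -> hit
2 -> hit
3 -> miss, frames [6, 2, 3]
6 -> hit
3 -> hit
5 -> miss, evict 2, frames [6, 3, 5]
3 -> hit
2 -> miss, evict 5, frames [6, 3, 2]
5 -> miss, evict 2, frames [6, 3, 5]
2 -> miss, evict 5, frames [6, 3, 2]
Hits: 5 of 12 references → 5/12 = 0.4167.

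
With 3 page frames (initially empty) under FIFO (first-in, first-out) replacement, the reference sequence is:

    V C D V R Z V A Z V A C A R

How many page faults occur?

9

V: fault, frames {V}
C: fault, frames {V,C}
D: fault, frames {V,C,D}
V: hit
R: fault, evict V, frames {C,D,R}
Z: fault, evict C, frames {D,R,Z}
V: fault, evict D, frames {R,Z,V}
A: fault, evict R, frames {Z,V,A}
Z: hit
V: hit
A: hit
C: fault, evict Z, frames {V,A,C}
A: hit
R: fault, evict V, frames {A,C,R}
Page faults: 9.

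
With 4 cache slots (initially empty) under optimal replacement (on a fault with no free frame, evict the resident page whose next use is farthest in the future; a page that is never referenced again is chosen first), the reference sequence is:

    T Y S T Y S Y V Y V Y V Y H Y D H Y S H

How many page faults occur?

6

T -> miss, frames {T}
Y -> miss, frames {T,Y}
S -> miss, frames {T,Y,S}
T -> hit
Y -> hit
S -> hit
Y -> hit
V -> miss, frames {T,Y,S,V}
Y -> hit
V -> hit
Y -> hit
V -> hit
Y -> hit
H -> miss, evict V, frames {T,Y,S,H}
Y -> hit
D -> miss, evict T, frames {Y,S,H,D}
H -> hit
Y -> hit
S -> hit
H -> hit
Page faults: 6.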